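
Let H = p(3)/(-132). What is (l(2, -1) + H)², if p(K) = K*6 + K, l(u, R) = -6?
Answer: 73441/1936 ≈ 37.934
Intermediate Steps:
p(K) = 7*K (p(K) = 6*K + K = 7*K)
H = -7/44 (H = (7*3)/(-132) = 21*(-1/132) = -7/44 ≈ -0.15909)
(l(2, -1) + H)² = (-6 - 7/44)² = (-271/44)² = 73441/1936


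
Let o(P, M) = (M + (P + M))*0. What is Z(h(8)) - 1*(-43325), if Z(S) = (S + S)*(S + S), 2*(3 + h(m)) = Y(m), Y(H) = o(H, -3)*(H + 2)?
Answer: 43361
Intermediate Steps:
o(P, M) = 0 (o(P, M) = (M + (M + P))*0 = (P + 2*M)*0 = 0)
Y(H) = 0 (Y(H) = 0*(H + 2) = 0*(2 + H) = 0)
h(m) = -3 (h(m) = -3 + (1/2)*0 = -3 + 0 = -3)
Z(S) = 4*S**2 (Z(S) = (2*S)*(2*S) = 4*S**2)
Z(h(8)) - 1*(-43325) = 4*(-3)**2 - 1*(-43325) = 4*9 + 43325 = 36 + 43325 = 43361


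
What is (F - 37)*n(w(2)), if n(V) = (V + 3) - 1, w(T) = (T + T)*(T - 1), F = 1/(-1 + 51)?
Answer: -5547/25 ≈ -221.88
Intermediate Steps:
F = 1/50 ≈ 0.020000
w(T) = 2*T*(-1 + T) (w(T) = (2*T)*(-1 + T) = 2*T*(-1 + T))
n(V) = 2 + V (n(V) = (3 + V) - 1 = 2 + V)
(F - 37)*n(w(2)) = (1/50 - 37)*(2 + 2*2*(-1 + 2)) = -1849*(2 + 2*2*1)/50 = -1849*(2 + 4)/50 = -1849/50*6 = -5547/25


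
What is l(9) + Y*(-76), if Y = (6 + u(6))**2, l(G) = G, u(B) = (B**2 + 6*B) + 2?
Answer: -486391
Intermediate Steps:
u(B) = 2 + B**2 + 6*B
Y = 6400 (Y = (6 + (2 + 6**2 + 6*6))**2 = (6 + (2 + 36 + 36))**2 = (6 + 74)**2 = 80**2 = 6400)
l(9) + Y*(-76) = 9 + 6400*(-76) = 9 - 486400 = -486391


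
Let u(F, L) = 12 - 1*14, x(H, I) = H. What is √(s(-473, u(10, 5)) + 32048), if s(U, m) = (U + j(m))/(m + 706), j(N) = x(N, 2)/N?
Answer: √62043630/44 ≈ 179.02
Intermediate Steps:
u(F, L) = -2 (u(F, L) = 12 - 14 = -2)
j(N) = 1 (j(N) = N/N = 1)
s(U, m) = (1 + U)/(706 + m) (s(U, m) = (U + 1)/(m + 706) = (1 + U)/(706 + m))
√(s(-473, u(10, 5)) + 32048) = √((1 - 473)/(706 - 2) + 32048) = √(-472/704 + 32048) = √((1/704)*(-472) + 32048) = √(-59/88 + 32048) = √(2820165/88) = √62043630/44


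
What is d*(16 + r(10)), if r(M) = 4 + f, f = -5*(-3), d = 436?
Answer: 15260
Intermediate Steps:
f = 15
r(M) = 19 (r(M) = 4 + 15 = 19)
d*(16 + r(10)) = 436*(16 + 19) = 436*35 = 15260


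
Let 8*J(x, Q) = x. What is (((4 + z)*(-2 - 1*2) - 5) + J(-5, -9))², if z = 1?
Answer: 42025/64 ≈ 656.64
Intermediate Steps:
J(x, Q) = x/8
(((4 + z)*(-2 - 1*2) - 5) + J(-5, -9))² = (((4 + 1)*(-2 - 1*2) - 5) + (⅛)*(-5))² = ((5*(-2 - 2) - 5) - 5/8)² = ((5*(-4) - 5) - 5/8)² = ((-20 - 5) - 5/8)² = (-25 - 5/8)² = (-205/8)² = 42025/64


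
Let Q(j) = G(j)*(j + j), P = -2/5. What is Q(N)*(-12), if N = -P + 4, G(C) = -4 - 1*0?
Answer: 2112/5 ≈ 422.40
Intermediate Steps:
P = -⅖ (P = -2*⅕ = -⅖ ≈ -0.40000)
G(C) = -4 (G(C) = -4 + 0 = -4)
N = 22/5 (N = -1*(-⅖) + 4 = ⅖ + 4 = 22/5 ≈ 4.4000)
Q(j) = -8*j (Q(j) = -4*(j + j) = -8*j)
Q(N)*(-12) = -8*22/5*(-12) = -176/5*(-12) = 2112/5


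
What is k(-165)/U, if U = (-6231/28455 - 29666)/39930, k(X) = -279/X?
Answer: -640408230/281384087 ≈ -2.2759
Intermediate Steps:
U = -281384087/378736050 (U = (-6231*1/28455 - 29666)*(1/39930) = (-2077/9485 - 29666)*(1/39930) = -281384087/9485*1/39930 = -281384087/378736050 ≈ -0.74296)
k(-165)/U = (-279/(-165))/(-281384087/378736050) = -279*(-1/165)*(-378736050/281384087) = (93/55)*(-378736050/281384087) = -640408230/281384087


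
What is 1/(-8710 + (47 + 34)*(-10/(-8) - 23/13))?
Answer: -52/455107 ≈ -0.00011426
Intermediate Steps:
1/(-8710 + (47 + 34)*(-10/(-8) - 23/13)) = 1/(-8710 + 81*(-10*(-⅛) - 23*1/13)) = 1/(-8710 + 81*(5/4 - 23/13)) = 1/(-8710 + 81*(-27/52)) = 1/(-8710 - 2187/52) = 1/(-455107/52) = -52/455107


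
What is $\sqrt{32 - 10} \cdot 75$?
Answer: $75 \sqrt{22} \approx 351.78$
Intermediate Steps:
$\sqrt{32 - 10} \cdot 75 = \sqrt{22} \cdot 75 = 75 \sqrt{22}$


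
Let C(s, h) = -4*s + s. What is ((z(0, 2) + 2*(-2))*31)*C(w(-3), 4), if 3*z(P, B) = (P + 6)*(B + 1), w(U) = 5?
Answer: -930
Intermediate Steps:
z(P, B) = (1 + B)*(6 + P)/3 (z(P, B) = ((P + 6)*(B + 1))/3 = ((6 + P)*(1 + B))/3 = ((1 + B)*(6 + P))/3 = (1 + B)*(6 + P)/3)
C(s, h) = -3*s
((z(0, 2) + 2*(-2))*31)*C(w(-3), 4) = (((2 + 2*2 + (⅓)*0 + (⅓)*2*0) + 2*(-2))*31)*(-3*5) = (((2 + 4 + 0 + 0) - 4)*31)*(-15) = ((6 - 4)*31)*(-15) = (2*31)*(-15) = 62*(-15) = -930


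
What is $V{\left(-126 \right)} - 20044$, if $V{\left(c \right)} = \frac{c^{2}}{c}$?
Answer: $-20170$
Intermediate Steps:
$V{\left(c \right)} = c$
$V{\left(-126 \right)} - 20044 = -126 - 20044 = -20170$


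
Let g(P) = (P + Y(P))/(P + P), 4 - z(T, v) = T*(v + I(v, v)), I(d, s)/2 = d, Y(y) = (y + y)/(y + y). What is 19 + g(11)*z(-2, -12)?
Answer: -199/11 ≈ -18.091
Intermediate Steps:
Y(y) = 1 (Y(y) = (2*y)/((2*y)) = (2*y)*(1/(2*y)) = 1)
I(d, s) = 2*d
z(T, v) = 4 - 3*T*v (z(T, v) = 4 - T*(v + 2*v) = 4 - T*3*v = 4 - 3*T*v)
g(P) = (1 + P)/(2*P) (g(P) = (P + 1)/(P + P) = (1 + P)/((2*P)) = (1 + P)*(1/(2*P)) = (1 + P)/(2*P))
19 + g(11)*z(-2, -12) = 19 + ((½)*(1 + 11)/11)*(4 - 3*(-2)*(-12)) = 19 + ((½)*(1/11)*12)*(4 - 72) = 19 + (6/11)*(-68) = 19 - 408/11 = -199/11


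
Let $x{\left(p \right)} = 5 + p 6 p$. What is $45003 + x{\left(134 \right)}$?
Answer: $152744$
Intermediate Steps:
$x{\left(p \right)} = 5 + 6 p^{2}$
$45003 + x{\left(134 \right)} = 45003 + \left(5 + 6 \cdot 134^{2}\right) = 45003 + \left(5 + 6 \cdot 17956\right) = 45003 + \left(5 + 107736\right) = 45003 + 107741 = 152744$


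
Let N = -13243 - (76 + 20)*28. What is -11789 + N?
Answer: -27720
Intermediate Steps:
N = -15931 (N = -13243 - 96*28 = -13243 - 1*2688 = -13243 - 2688 = -15931)
-11789 + N = -11789 - 15931 = -27720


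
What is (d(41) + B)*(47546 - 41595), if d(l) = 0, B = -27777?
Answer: -165300927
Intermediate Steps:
(d(41) + B)*(47546 - 41595) = (0 - 27777)*(47546 - 41595) = -27777*5951 = -165300927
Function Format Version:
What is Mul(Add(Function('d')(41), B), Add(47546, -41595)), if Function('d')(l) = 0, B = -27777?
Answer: -165300927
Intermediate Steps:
Mul(Add(Function('d')(41), B), Add(47546, -41595)) = Mul(Add(0, -27777), Add(47546, -41595)) = Mul(-27777, 5951) = -165300927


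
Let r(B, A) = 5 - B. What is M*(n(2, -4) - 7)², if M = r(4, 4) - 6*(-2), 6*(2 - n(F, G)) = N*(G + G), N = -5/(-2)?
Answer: 325/9 ≈ 36.111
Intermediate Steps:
N = 5/2 (N = -5*(-½) = 5/2 ≈ 2.5000)
n(F, G) = 2 - 5*G/6 (n(F, G) = 2 - 5*(G + G)/12 = 2 - 5*2*G/12 = 2 - 5*G/6)
M = 13 (M = (5 - 1*4) - 6*(-2) = (5 - 4) + 12 = 1 + 12 = 13)
M*(n(2, -4) - 7)² = 13*((2 - ⅚*(-4)) - 7)² = 13*((2 + 10/3) - 7)² = 13*(16/3 - 7)² = 13*(-5/3)² = 13*(25/9) = 325/9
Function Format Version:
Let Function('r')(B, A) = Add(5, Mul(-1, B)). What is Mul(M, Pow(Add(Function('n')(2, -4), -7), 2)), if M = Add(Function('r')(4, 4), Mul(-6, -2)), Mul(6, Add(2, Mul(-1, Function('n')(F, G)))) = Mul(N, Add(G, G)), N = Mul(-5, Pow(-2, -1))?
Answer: Rational(325, 9) ≈ 36.111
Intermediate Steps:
N = Rational(5, 2) (N = Mul(-5, Rational(-1, 2)) = Rational(5, 2) ≈ 2.5000)
Function('n')(F, G) = Add(2, Mul(Rational(-5, 6), G)) (Function('n')(F, G) = Add(2, Mul(Rational(-1, 6), Mul(Rational(5, 2), Add(G, G)))) = Add(2, Mul(Rational(-1, 6), Mul(Rational(5, 2), Mul(2, G)))) = Add(2, Mul(Rational(-1, 6), Mul(5, G))) = Add(2, Mul(Rational(-5, 6), G)))
M = 13 (M = Add(Add(5, Mul(-1, 4)), Mul(-6, -2)) = Add(Add(5, -4), 12) = Add(1, 12) = 13)
Mul(M, Pow(Add(Function('n')(2, -4), -7), 2)) = Mul(13, Pow(Add(Add(2, Mul(Rational(-5, 6), -4)), -7), 2)) = Mul(13, Pow(Add(Add(2, Rational(10, 3)), -7), 2)) = Mul(13, Pow(Add(Rational(16, 3), -7), 2)) = Mul(13, Pow(Rational(-5, 3), 2)) = Mul(13, Rational(25, 9)) = Rational(325, 9)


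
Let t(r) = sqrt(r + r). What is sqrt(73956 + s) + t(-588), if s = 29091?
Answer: 7*sqrt(2103) + 14*I*sqrt(6) ≈ 321.01 + 34.293*I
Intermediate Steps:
t(r) = sqrt(2)*sqrt(r) (t(r) = sqrt(2*r) = sqrt(2)*sqrt(r))
sqrt(73956 + s) + t(-588) = sqrt(73956 + 29091) + sqrt(2)*sqrt(-588) = sqrt(103047) + sqrt(2)*(14*I*sqrt(3)) = 7*sqrt(2103) + 14*I*sqrt(6)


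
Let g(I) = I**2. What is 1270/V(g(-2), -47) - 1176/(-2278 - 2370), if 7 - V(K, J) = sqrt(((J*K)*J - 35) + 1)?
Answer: -554057/726499 - 3810*sqrt(978)/8753 ≈ -14.375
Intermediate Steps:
V(K, J) = 7 - sqrt(-34 + K*J**2) (V(K, J) = 7 - sqrt(((J*K)*J - 35) + 1) = 7 - sqrt((K*J**2 - 35) + 1) = 7 - sqrt((-35 + K*J**2) + 1) = 7 - sqrt(-34 + K*J**2))
1270/V(g(-2), -47) - 1176/(-2278 - 2370) = 1270/(7 - sqrt(-34 + (-2)**2*(-47)**2)) - 1176/(-2278 - 2370) = 1270/(7 - sqrt(-34 + 4*2209)) - 1176/(-4648) = 1270/(7 - sqrt(-34 + 8836)) - 1176*(-1/4648) = 1270/(7 - sqrt(8802)) + 21/83 = 1270/(7 - 3*sqrt(978)) + 21/83 = 21/83 + 1270/(7 - 3*sqrt(978))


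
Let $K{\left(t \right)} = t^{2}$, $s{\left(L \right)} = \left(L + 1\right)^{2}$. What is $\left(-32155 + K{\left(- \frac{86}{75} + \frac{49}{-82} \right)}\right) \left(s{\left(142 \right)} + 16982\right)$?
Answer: $- \frac{5057624395500389}{4202500} \approx -1.2035 \cdot 10^{9}$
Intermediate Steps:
$s{\left(L \right)} = \left(1 + L\right)^{2}$
$\left(-32155 + K{\left(- \frac{86}{75} + \frac{49}{-82} \right)}\right) \left(s{\left(142 \right)} + 16982\right) = \left(-32155 + \left(- \frac{86}{75} + \frac{49}{-82}\right)^{2}\right) \left(\left(1 + 142\right)^{2} + 16982\right) = \left(-32155 + \left(\left(-86\right) \frac{1}{75} + 49 \left(- \frac{1}{82}\right)\right)^{2}\right) \left(143^{2} + 16982\right) = \left(-32155 + \left(- \frac{86}{75} - \frac{49}{82}\right)^{2}\right) \left(20449 + 16982\right) = \left(-32155 + \left(- \frac{10727}{6150}\right)^{2}\right) 37431 = \left(-32155 + \frac{115068529}{37822500}\right) 37431 = \left(- \frac{1216067418971}{37822500}\right) 37431 = - \frac{5057624395500389}{4202500}$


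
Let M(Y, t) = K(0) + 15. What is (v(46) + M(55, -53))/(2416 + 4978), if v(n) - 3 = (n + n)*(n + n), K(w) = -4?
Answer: 4239/3697 ≈ 1.1466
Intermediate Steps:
M(Y, t) = 11 (M(Y, t) = -4 + 15 = 11)
v(n) = 3 + 4*n² (v(n) = 3 + (n + n)*(n + n) = 3 + (2*n)*(2*n) = 3 + 4*n²)
(v(46) + M(55, -53))/(2416 + 4978) = ((3 + 4*46²) + 11)/(2416 + 4978) = ((3 + 4*2116) + 11)/7394 = ((3 + 8464) + 11)*(1/7394) = (8467 + 11)*(1/7394) = 8478*(1/7394) = 4239/3697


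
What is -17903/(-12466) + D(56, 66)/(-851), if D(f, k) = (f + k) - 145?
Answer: 674877/461242 ≈ 1.4632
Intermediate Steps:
D(f, k) = -145 + f + k
-17903/(-12466) + D(56, 66)/(-851) = -17903/(-12466) + (-145 + 56 + 66)/(-851) = -17903*(-1/12466) - 23*(-1/851) = 17903/12466 + 1/37 = 674877/461242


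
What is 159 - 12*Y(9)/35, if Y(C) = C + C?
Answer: 5349/35 ≈ 152.83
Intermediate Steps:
Y(C) = 2*C
159 - 12*Y(9)/35 = 159 - 12*2*9/35 = 159 - 216/35 = 5349/35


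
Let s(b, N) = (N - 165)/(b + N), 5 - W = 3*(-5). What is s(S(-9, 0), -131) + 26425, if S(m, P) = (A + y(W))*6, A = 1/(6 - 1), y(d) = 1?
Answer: 16358555/619 ≈ 26427.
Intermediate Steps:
W = 20 (W = 5 - 3*(-5) = 5 - 1*(-15) = 5 + 15 = 20)
A = ⅕ (A = 1/5 = ⅕ ≈ 0.20000)
S(m, P) = 36/5 (S(m, P) = (⅕ + 1)*6 = (6/5)*6 = 36/5)
s(b, N) = (-165 + N)/(N + b)
s(S(-9, 0), -131) + 26425 = (-165 - 131)/(-131 + 36/5) + 26425 = -296/(-619/5) + 26425 = -5/619*(-296) + 26425 = 1480/619 + 26425 = 16358555/619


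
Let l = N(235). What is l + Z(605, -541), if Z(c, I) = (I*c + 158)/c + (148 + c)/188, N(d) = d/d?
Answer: -60934331/113740 ≈ -535.73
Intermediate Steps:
N(d) = 1
Z(c, I) = 37/47 + c/188 + (158 + I*c)/c (Z(c, I) = (158 + I*c)/c + (148 + c)*(1/188) = (158 + I*c)/c + (37/47 + c/188) = 37/47 + c/188 + (158 + I*c)/c)
l = 1
l + Z(605, -541) = 1 + (37/47 - 541 + 158/605 + (1/188)*605) = 1 + (37/47 - 541 + 158*(1/605) + 605/188) = 1 + (37/47 - 541 + 158/605 + 605/188) = 1 - 61048071/113740 = -60934331/113740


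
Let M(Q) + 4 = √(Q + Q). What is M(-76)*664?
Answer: -2656 + 1328*I*√38 ≈ -2656.0 + 8186.3*I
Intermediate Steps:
M(Q) = -4 + √2*√Q (M(Q) = -4 + √(Q + Q) = -4 + √(2*Q) = -4 + √2*√Q)
M(-76)*664 = (-4 + √2*√(-76))*664 = (-4 + √2*(2*I*√19))*664 = (-4 + 2*I*√38)*664 = -2656 + 1328*I*√38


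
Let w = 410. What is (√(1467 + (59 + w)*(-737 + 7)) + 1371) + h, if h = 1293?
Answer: 2664 + I*√340903 ≈ 2664.0 + 583.87*I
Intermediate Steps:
(√(1467 + (59 + w)*(-737 + 7)) + 1371) + h = (√(1467 + (59 + 410)*(-737 + 7)) + 1371) + 1293 = (√(1467 + 469*(-730)) + 1371) + 1293 = (√(1467 - 342370) + 1371) + 1293 = (√(-340903) + 1371) + 1293 = (I*√340903 + 1371) + 1293 = (1371 + I*√340903) + 1293 = 2664 + I*√340903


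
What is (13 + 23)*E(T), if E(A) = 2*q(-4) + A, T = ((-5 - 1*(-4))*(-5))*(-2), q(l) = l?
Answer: -648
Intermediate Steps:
T = -10 (T = ((-5 + 4)*(-5))*(-2) = -1*(-5)*(-2) = 5*(-2) = -10)
E(A) = -8 + A (E(A) = 2*(-4) + A = -8 + A)
(13 + 23)*E(T) = (13 + 23)*(-8 - 10) = 36*(-18) = -648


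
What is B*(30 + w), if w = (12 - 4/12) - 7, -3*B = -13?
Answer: 1352/9 ≈ 150.22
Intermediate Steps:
B = 13/3 (B = -⅓*(-13) = 13/3 ≈ 4.3333)
w = 14/3 (w = (12 - 4*1/12) - 7 = (12 - ⅓) - 7 = 35/3 - 7 = 14/3 ≈ 4.6667)
B*(30 + w) = 13*(30 + 14/3)/3 = (13/3)*(104/3) = 1352/9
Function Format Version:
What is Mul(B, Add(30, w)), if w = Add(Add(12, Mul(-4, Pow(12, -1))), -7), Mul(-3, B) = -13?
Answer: Rational(1352, 9) ≈ 150.22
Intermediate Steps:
B = Rational(13, 3) (B = Mul(Rational(-1, 3), -13) = Rational(13, 3) ≈ 4.3333)
w = Rational(14, 3) (w = Add(Add(12, Mul(-4, Rational(1, 12))), -7) = Add(Add(12, Rational(-1, 3)), -7) = Add(Rational(35, 3), -7) = Rational(14, 3) ≈ 4.6667)
Mul(B, Add(30, w)) = Mul(Rational(13, 3), Add(30, Rational(14, 3))) = Mul(Rational(13, 3), Rational(104, 3)) = Rational(1352, 9)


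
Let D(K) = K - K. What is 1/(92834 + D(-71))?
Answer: 1/92834 ≈ 1.0772e-5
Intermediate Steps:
D(K) = 0
1/(92834 + D(-71)) = 1/(92834 + 0) = 1/92834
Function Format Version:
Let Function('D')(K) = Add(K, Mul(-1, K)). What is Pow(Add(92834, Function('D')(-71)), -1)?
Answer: Rational(1, 92834) ≈ 1.0772e-5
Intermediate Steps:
Function('D')(K) = 0
Pow(Add(92834, Function('D')(-71)), -1) = Pow(Add(92834, 0), -1) = Pow(92834, -1) = Rational(1, 92834)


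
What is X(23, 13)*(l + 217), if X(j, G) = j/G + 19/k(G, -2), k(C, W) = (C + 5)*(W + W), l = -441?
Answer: -39452/117 ≈ -337.20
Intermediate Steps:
k(C, W) = 2*W*(5 + C) (k(C, W) = (5 + C)*(2*W) = 2*W*(5 + C))
X(j, G) = 19/(-20 - 4*G) + j/G (X(j, G) = j/G + 19/((2*(-2)*(5 + G))) = j/G + 19/(-20 - 4*G) = 19/(-20 - 4*G) + j/G)
X(23, 13)*(l + 217) = ((-19/4*13 + 23*(5 + 13))/(13*(5 + 13)))*(-441 + 217) = ((1/13)*(-247/4 + 23*18)/18)*(-224) = ((1/13)*(1/18)*(-247/4 + 414))*(-224) = ((1/13)*(1/18)*(1409/4))*(-224) = (1409/936)*(-224) = -39452/117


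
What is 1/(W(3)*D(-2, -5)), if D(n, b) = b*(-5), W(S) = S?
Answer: 1/75 ≈ 0.013333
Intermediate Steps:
D(n, b) = -5*b
1/(W(3)*D(-2, -5)) = 1/(3*(-5*(-5))) = 1/(3*25) = 1/75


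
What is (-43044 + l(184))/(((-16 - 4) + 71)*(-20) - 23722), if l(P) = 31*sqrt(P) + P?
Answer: 21430/12371 - 31*sqrt(46)/12371 ≈ 1.7153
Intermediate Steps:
l(P) = P + 31*sqrt(P)
(-43044 + l(184))/(((-16 - 4) + 71)*(-20) - 23722) = (-43044 + (184 + 31*sqrt(184)))/(((-16 - 4) + 71)*(-20) - 23722) = (-43044 + (184 + 31*(2*sqrt(46))))/((-20 + 71)*(-20) - 23722) = (-43044 + (184 + 62*sqrt(46)))/(51*(-20) - 23722) = (-42860 + 62*sqrt(46))/(-1020 - 23722) = (-42860 + 62*sqrt(46))/(-24742) = (-42860 + 62*sqrt(46))*(-1/24742) = 21430/12371 - 31*sqrt(46)/12371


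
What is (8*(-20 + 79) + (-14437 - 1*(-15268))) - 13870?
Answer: -12567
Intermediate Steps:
(8*(-20 + 79) + (-14437 - 1*(-15268))) - 13870 = (8*59 + (-14437 + 15268)) - 13870 = (472 + 831) - 13870 = 1303 - 13870 = -12567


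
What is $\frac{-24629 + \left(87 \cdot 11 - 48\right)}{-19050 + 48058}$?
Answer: $- \frac{2965}{3626} \approx -0.81771$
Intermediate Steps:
$\frac{-24629 + \left(87 \cdot 11 - 48\right)}{-19050 + 48058} = \frac{-24629 + \left(957 - 48\right)}{29008} = \left(-24629 + 909\right) \frac{1}{29008} = \left(-23720\right) \frac{1}{29008} = - \frac{2965}{3626}$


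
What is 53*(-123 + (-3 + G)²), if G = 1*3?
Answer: -6519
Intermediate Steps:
G = 3
53*(-123 + (-3 + G)²) = 53*(-123 + (-3 + 3)²) = 53*(-123 + 0²) = 53*(-123 + 0) = 53*(-123) = -6519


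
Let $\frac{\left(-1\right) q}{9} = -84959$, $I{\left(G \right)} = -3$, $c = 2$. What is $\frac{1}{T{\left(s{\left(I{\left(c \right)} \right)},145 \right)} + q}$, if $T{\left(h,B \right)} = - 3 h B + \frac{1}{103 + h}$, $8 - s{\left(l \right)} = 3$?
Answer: $\frac{108}{82345249} \approx 1.3116 \cdot 10^{-6}$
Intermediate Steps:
$q = 764631$ ($q = \left(-9\right) \left(-84959\right) = 764631$)
$s{\left(l \right)} = 5$ ($s{\left(l \right)} = 8 - 3 = 5$)
$T{\left(h,B \right)} = \frac{1}{103 + h} - 3 B h$ ($T{\left(h,B \right)} = - 3 B h + \frac{1}{103 + h} = \frac{1}{103 + h} - 3 B h$)
$\frac{1}{T{\left(s{\left(I{\left(c \right)} \right)},145 \right)} + q} = \frac{1}{\frac{1 - 44805 \cdot 5 - 435 \cdot 5^{2}}{103 + 5} + 764631} = \frac{1}{\frac{1 - 224025 - 435 \cdot 25}{108} + 764631} = \frac{1}{\frac{1 - 224025 - 10875}{108} + 764631} = \frac{1}{\frac{1}{108} \left(-234899\right) + 764631} = \frac{1}{- \frac{234899}{108} + 764631} = \frac{1}{\frac{82345249}{108}} = \frac{108}{82345249}$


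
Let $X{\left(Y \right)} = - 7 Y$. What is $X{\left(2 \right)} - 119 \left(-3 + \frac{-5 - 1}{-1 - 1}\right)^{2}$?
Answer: $-14$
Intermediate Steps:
$X{\left(2 \right)} - 119 \left(-3 + \frac{-5 - 1}{-1 - 1}\right)^{2} = \left(-7\right) 2 - 119 \left(-3 + \frac{-5 - 1}{-1 - 1}\right)^{2} = -14 - 119 \left(-3 - \frac{6}{-2}\right)^{2} = -14 - 119 \left(-3 - -3\right)^{2} = -14 - 119 \left(-3 + 3\right)^{2} = -14 - 119 \cdot 0^{2} = -14 - 0 = -14 + 0 = -14$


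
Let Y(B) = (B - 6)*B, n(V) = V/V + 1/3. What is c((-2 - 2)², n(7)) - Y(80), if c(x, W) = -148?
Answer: -6068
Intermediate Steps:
n(V) = 4/3 (n(V) = 1 + 1*(⅓) = 1 + ⅓ = 4/3)
Y(B) = B*(-6 + B) (Y(B) = (-6 + B)*B = B*(-6 + B))
c((-2 - 2)², n(7)) - Y(80) = -148 - 80*(-6 + 80) = -148 - 80*74 = -148 - 1*5920 = -148 - 5920 = -6068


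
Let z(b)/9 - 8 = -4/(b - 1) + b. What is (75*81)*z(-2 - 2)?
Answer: 262440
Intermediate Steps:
z(b) = 72 - 36/(-1 + b) + 9*b (z(b) = 72 + 9*(-4/(b - 1) + b) = 72 + 9*(-4/(-1 + b) + b) = 72 + 9*(b - 4/(-1 + b)) = 72 + (-36/(-1 + b) + 9*b) = 72 - 36/(-1 + b) + 9*b)
(75*81)*z(-2 - 2) = (75*81)*(9*(-12 + (-2 - 2)² + 7*(-2 - 2))/(-1 + (-2 - 2))) = 6075*(9*(-12 + (-4)² + 7*(-4))/(-1 - 4)) = 6075*(9*(-12 + 16 - 28)/(-5)) = 6075*(9*(-⅕)*(-24)) = 6075*(216/5) = 262440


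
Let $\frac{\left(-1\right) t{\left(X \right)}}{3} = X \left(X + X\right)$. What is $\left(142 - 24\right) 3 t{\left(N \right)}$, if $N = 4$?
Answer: $-33984$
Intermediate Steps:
$t{\left(X \right)} = - 6 X^{2}$ ($t{\left(X \right)} = - 3 X \left(X + X\right) = - 3 X 2 X = - 3 \cdot 2 X^{2} = - 6 X^{2}$)
$\left(142 - 24\right) 3 t{\left(N \right)} = \left(142 - 24\right) 3 \left(- 6 \cdot 4^{2}\right) = 118 \cdot 3 \left(\left(-6\right) 16\right) = 118 \cdot 3 \left(-96\right) = 118 \left(-288\right) = -33984$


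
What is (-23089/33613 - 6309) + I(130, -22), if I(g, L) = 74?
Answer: -209600144/33613 ≈ -6235.7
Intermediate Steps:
(-23089/33613 - 6309) + I(130, -22) = (-23089/33613 - 6309) + 74 = -212087506/33613 + 74 = -209600144/33613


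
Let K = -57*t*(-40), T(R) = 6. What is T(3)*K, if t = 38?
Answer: 519840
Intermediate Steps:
K = 86640 (K = -57*38*(-40) = -2166*(-40) = 86640)
T(3)*K = 6*86640 = 519840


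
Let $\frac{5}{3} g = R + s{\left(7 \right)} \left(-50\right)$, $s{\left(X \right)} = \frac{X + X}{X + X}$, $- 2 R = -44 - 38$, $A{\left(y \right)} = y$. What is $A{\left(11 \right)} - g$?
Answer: $\frac{82}{5} \approx 16.4$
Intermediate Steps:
$R = 41$ ($R = - \frac{-44 - 38}{2} = \left(- \frac{1}{2}\right) \left(-82\right) = 41$)
$s{\left(X \right)} = 1$ ($s{\left(X \right)} = \frac{2 X}{2 X} = 2 X \frac{1}{2 X} = 1$)
$g = - \frac{27}{5}$ ($g = \frac{3 \left(41 + 1 \left(-50\right)\right)}{5} = \frac{3 \left(41 - 50\right)}{5} = \frac{3}{5} \left(-9\right) = - \frac{27}{5} \approx -5.4$)
$A{\left(11 \right)} - g = 11 - - \frac{27}{5} = 11 + \frac{27}{5} = \frac{82}{5}$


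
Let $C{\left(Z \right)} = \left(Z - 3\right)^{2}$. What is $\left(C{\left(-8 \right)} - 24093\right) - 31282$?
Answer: $-55254$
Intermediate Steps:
$C{\left(Z \right)} = \left(-3 + Z\right)^{2}$
$\left(C{\left(-8 \right)} - 24093\right) - 31282 = \left(\left(-3 - 8\right)^{2} - 24093\right) - 31282 = \left(\left(-11\right)^{2} - 24093\right) - 31282 = \left(121 - 24093\right) - 31282 = -23972 - 31282 = -55254$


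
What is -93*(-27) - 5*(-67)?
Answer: 2846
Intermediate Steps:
-93*(-27) - 5*(-67) = 2511 + 335 = 2846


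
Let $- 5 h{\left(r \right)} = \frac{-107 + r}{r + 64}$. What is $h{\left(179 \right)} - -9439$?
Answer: $\frac{1274257}{135} \approx 9438.9$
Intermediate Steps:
$h{\left(r \right)} = - \frac{-107 + r}{5 \left(64 + r\right)}$ ($h{\left(r \right)} = - \frac{\left(-107 + r\right) \frac{1}{r + 64}}{5} = - \frac{\left(-107 + r\right) \frac{1}{64 + r}}{5} = - \frac{\frac{1}{64 + r} \left(-107 + r\right)}{5} = - \frac{-107 + r}{5 \left(64 + r\right)}$)
$h{\left(179 \right)} - -9439 = \frac{107 - 179}{5 \left(64 + 179\right)} - -9439 = \frac{107 - 179}{5 \cdot 243} + 9439 = \frac{1}{5} \cdot \frac{1}{243} \left(-72\right) + 9439 = - \frac{8}{135} + 9439 = \frac{1274257}{135}$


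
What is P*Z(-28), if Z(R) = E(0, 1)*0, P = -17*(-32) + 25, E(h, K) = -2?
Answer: 0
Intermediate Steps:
P = 569 (P = 544 + 25 = 569)
Z(R) = 0 (Z(R) = -2*0 = 0)
P*Z(-28) = 569*0 = 0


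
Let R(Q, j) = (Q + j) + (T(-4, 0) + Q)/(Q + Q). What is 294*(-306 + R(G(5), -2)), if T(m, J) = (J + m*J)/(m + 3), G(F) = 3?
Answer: -89523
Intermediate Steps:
T(m, J) = (J + J*m)/(3 + m)
R(Q, j) = ½ + Q + j (R(Q, j) = (Q + j) + (0*(1 - 4)/(3 - 4) + Q)/(Q + Q) = (Q + j) + (0*(-3)/(-1) + Q)/((2*Q)) = (Q + j) + (0*(-1)*(-3) + Q)*(1/(2*Q)) = (Q + j) + (0 + Q)*(1/(2*Q)) = (Q + j) + Q*(1/(2*Q)) = (Q + j) + ½ = ½ + Q + j)
294*(-306 + R(G(5), -2)) = 294*(-306 + (½ + 3 - 2)) = 294*(-306 + 3/2) = 294*(-609/2) = -89523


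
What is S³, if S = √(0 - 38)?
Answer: -38*I*√38 ≈ -234.25*I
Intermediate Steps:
S = I*√38 (S = √(-38) = I*√38 ≈ 6.1644*I)
S³ = (I*√38)³ = -38*I*√38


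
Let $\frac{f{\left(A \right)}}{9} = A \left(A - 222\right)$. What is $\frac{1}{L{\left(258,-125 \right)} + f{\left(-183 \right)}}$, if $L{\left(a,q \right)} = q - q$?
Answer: $\frac{1}{667035} \approx 1.4992 \cdot 10^{-6}$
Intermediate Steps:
$L{\left(a,q \right)} = 0$
$f{\left(A \right)} = 9 A \left(-222 + A\right)$ ($f{\left(A \right)} = 9 A \left(A - 222\right) = 9 A \left(-222 + A\right)$)
$\frac{1}{L{\left(258,-125 \right)} + f{\left(-183 \right)}} = \frac{1}{0 + 9 \left(-183\right) \left(-222 - 183\right)} = \frac{1}{0 + 9 \left(-183\right) \left(-405\right)} = \frac{1}{0 + 667035} = \frac{1}{667035}$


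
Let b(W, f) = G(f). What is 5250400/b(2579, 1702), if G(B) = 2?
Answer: 2625200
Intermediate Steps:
b(W, f) = 2
5250400/b(2579, 1702) = 5250400/2 = 5250400*(½) = 2625200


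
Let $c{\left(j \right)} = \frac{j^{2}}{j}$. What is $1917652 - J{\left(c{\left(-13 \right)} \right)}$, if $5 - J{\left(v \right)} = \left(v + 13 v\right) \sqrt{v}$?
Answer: $1917647 - 182 i \sqrt{13} \approx 1.9176 \cdot 10^{6} - 656.21 i$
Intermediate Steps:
$c{\left(j \right)} = j$
$J{\left(v \right)} = 5 - 14 v^{\frac{3}{2}}$ ($J{\left(v \right)} = 5 - \left(v + 13 v\right) \sqrt{v} = 5 - 14 v \sqrt{v} = 5 - 14 v^{\frac{3}{2}}$)
$1917652 - J{\left(c{\left(-13 \right)} \right)} = 1917652 - \left(5 - 14 \left(-13\right)^{\frac{3}{2}}\right) = 1917652 - \left(5 - 14 \left(- 13 i \sqrt{13}\right)\right) = 1917652 - \left(5 + 182 i \sqrt{13}\right) = 1917647 - 182 i \sqrt{13}$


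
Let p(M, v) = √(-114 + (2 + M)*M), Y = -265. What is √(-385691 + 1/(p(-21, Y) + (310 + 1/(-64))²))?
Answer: √(-151802547452315 - 1579790336*√285)/√(393585921 + 4096*√285) ≈ 621.04*I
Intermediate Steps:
p(M, v) = √(-114 + M*(2 + M))
√(-385691 + 1/(p(-21, Y) + (310 + 1/(-64))²)) = √(-385691 + 1/(√(-114 + (-21)² + 2*(-21)) + (310 + 1/(-64))²)) = √(-385691 + 1/(√(-114 + 441 - 42) + (310 - 1/64)²)) = √(-385691 + 1/(√285 + (19839/64)²)) = √(-385691 + 1/(√285 + 393585921/4096)) = √(-385691 + 1/(393585921/4096 + √285))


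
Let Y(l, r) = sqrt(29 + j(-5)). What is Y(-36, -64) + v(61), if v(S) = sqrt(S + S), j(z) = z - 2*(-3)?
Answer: sqrt(30) + sqrt(122) ≈ 16.523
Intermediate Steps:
j(z) = 6 + z (j(z) = z + 6 = 6 + z)
Y(l, r) = sqrt(30) (Y(l, r) = sqrt(29 + (6 - 5)) = sqrt(29 + 1) = sqrt(30))
v(S) = sqrt(2)*sqrt(S) (v(S) = sqrt(2*S) = sqrt(2)*sqrt(S))
Y(-36, -64) + v(61) = sqrt(30) + sqrt(2)*sqrt(61) = sqrt(30) + sqrt(122)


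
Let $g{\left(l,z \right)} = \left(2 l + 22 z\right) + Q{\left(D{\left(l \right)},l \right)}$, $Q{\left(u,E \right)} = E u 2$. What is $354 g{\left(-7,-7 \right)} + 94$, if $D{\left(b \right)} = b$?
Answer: $-24686$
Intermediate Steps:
$Q{\left(u,E \right)} = 2 E u$
$g{\left(l,z \right)} = 2 l + 2 l^{2} + 22 z$ ($g{\left(l,z \right)} = \left(2 l + 22 z\right) + 2 l l = \left(2 l + 22 z\right) + 2 l^{2} = 2 l + 2 l^{2} + 22 z$)
$354 g{\left(-7,-7 \right)} + 94 = 354 \left(2 \left(-7\right) + 2 \left(-7\right)^{2} + 22 \left(-7\right)\right) + 94 = 354 \left(-14 + 2 \cdot 49 - 154\right) + 94 = 354 \left(-14 + 98 - 154\right) + 94 = 354 \left(-70\right) + 94 = -24780 + 94 = -24686$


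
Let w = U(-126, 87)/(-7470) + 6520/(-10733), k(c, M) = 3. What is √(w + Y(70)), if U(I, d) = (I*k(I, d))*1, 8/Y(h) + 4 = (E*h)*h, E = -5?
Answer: 2*I*√25928698444581875565/13643199285 ≈ 0.74646*I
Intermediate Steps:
Y(h) = 8/(-4 - 5*h²) (Y(h) = 8/(-4 + (-5*h)*h) = 8/(-4 - 5*h²))
U(I, d) = 3*I (U(I, d) = (I*3)*1 = (3*I)*1 = 3*I)
w = -2480407/4454195 (w = (3*(-126))/(-7470) + 6520/(-10733) = -378*(-1/7470) + 6520*(-1/10733) = 21/415 - 6520/10733 = -2480407/4454195 ≈ -0.55687)
√(w + Y(70)) = √(-2480407/4454195 - 8/(4 + 5*70²)) = √(-2480407/4454195 - 8/(4 + 5*4900)) = √(-2480407/4454195 - 8/(4 + 24500)) = √(-2480407/4454195 - 8/24504) = √(-2480407/4454195 - 8*1/24504) = √(-2480407/4454195 - 1/3063) = √(-7601940836/13643199285) = 2*I*√25928698444581875565/13643199285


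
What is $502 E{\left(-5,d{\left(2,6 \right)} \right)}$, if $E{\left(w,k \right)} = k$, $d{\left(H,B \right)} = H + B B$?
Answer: $19076$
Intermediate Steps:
$d{\left(H,B \right)} = H + B^{2}$
$502 E{\left(-5,d{\left(2,6 \right)} \right)} = 502 \left(2 + 6^{2}\right) = 502 \left(2 + 36\right) = 502 \cdot 38 = 19076$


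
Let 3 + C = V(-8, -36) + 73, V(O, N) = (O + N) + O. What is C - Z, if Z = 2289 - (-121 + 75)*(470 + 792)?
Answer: -60323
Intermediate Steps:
V(O, N) = N + 2*O (V(O, N) = (N + O) + O = N + 2*O)
Z = 60341 (Z = 2289 - (-46)*1262 = 2289 - 1*(-58052) = 2289 + 58052 = 60341)
C = 18 (C = -3 + ((-36 + 2*(-8)) + 73) = -3 + ((-36 - 16) + 73) = -3 + (-52 + 73) = -3 + 21 = 18)
C - Z = 18 - 1*60341 = 18 - 60341 = -60323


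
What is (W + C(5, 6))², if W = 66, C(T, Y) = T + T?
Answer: 5776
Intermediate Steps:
C(T, Y) = 2*T
(W + C(5, 6))² = (66 + 2*5)² = (66 + 10)² = 76² = 5776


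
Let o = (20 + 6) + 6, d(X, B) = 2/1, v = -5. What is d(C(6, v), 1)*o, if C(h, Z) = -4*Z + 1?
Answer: 64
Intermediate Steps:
C(h, Z) = 1 - 4*Z
d(X, B) = 2 (d(X, B) = 2*1 = 2)
o = 32 (o = 26 + 6 = 32)
d(C(6, v), 1)*o = 2*32 = 64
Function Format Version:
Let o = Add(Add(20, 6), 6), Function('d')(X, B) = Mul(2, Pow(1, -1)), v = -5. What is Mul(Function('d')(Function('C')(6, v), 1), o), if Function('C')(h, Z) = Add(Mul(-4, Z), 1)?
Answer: 64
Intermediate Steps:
Function('C')(h, Z) = Add(1, Mul(-4, Z))
Function('d')(X, B) = 2 (Function('d')(X, B) = Mul(2, 1) = 2)
o = 32 (o = Add(26, 6) = 32)
Mul(Function('d')(Function('C')(6, v), 1), o) = Mul(2, 32) = 64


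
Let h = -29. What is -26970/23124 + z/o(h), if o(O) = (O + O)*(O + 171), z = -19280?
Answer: 9321075/7935386 ≈ 1.1746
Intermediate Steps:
o(O) = 2*O*(171 + O) (o(O) = (2*O)*(171 + O) = 2*O*(171 + O))
-26970/23124 + z/o(h) = -26970/23124 - 19280*(-1/(58*(171 - 29))) = -26970*1/23124 - 19280/(2*(-29)*142) = -4495/3854 - 19280/(-8236) = -4495/3854 - 19280*(-1/8236) = -4495/3854 + 4820/2059 = 9321075/7935386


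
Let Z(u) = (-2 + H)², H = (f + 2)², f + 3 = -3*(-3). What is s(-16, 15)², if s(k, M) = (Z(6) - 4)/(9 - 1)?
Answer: 230400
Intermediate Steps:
f = 6 (f = -3 - 3*(-3) = -3 + 9 = 6)
H = 64 (H = (6 + 2)² = 8² = 64)
Z(u) = 3844 (Z(u) = (-2 + 64)² = 62² = 3844)
s(k, M) = 480 (s(k, M) = (3844 - 4)/(9 - 1) = 3840/8 = 3840*(⅛) = 480)
s(-16, 15)² = 480² = 230400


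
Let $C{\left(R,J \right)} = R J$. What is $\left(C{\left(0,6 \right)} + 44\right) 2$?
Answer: $88$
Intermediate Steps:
$C{\left(R,J \right)} = J R$
$\left(C{\left(0,6 \right)} + 44\right) 2 = \left(6 \cdot 0 + 44\right) 2 = \left(0 + 44\right) 2 = 44 \cdot 2 = 88$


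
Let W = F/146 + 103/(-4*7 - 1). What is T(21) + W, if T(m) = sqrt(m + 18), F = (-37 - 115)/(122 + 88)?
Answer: -790597/222285 + sqrt(39) ≈ 2.6883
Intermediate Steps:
F = -76/105 (F = -152/210 = -152*1/210 = -76/105 ≈ -0.72381)
T(m) = sqrt(18 + m)
W = -790597/222285 (W = -76/105/146 + 103/(-4*7 - 1) = -76/105*1/146 + 103/(-28 - 1) = -38/7665 + 103/(-29) = -38/7665 + 103*(-1/29) = -38/7665 - 103/29 = -790597/222285 ≈ -3.5567)
T(21) + W = sqrt(18 + 21) - 790597/222285 = sqrt(39) - 790597/222285 = -790597/222285 + sqrt(39)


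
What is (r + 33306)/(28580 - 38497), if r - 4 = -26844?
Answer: -6466/9917 ≈ -0.65201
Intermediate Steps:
r = -26840 (r = 4 - 26844 = -26840)
(r + 33306)/(28580 - 38497) = (-26840 + 33306)/(28580 - 38497) = 6466/(-9917) = 6466*(-1/9917) = -6466/9917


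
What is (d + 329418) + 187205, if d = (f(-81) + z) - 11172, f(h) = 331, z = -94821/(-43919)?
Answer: 22213534479/43919 ≈ 5.0578e+5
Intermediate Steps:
z = 94821/43919 (z = -94821*(-1/43919) = 94821/43919 ≈ 2.1590)
d = -476031058/43919 (d = (331 + 94821/43919) - 11172 = 14632010/43919 - 11172 = -476031058/43919 ≈ -10839.)
(d + 329418) + 187205 = (-476031058/43919 + 329418) + 187205 = 13991678084/43919 + 187205 = 22213534479/43919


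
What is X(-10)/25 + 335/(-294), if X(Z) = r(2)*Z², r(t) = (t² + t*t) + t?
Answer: 11425/294 ≈ 38.861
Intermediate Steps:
r(t) = t + 2*t² (r(t) = (t² + t²) + t = 2*t² + t = t + 2*t²)
X(Z) = 10*Z² (X(Z) = (2*(1 + 2*2))*Z² = (2*(1 + 4))*Z² = (2*5)*Z² = 10*Z²)
X(-10)/25 + 335/(-294) = (10*(-10)²)/25 + 335/(-294) = (10*100)*(1/25) + 335*(-1/294) = 1000*(1/25) - 335/294 = 40 - 335/294 = 11425/294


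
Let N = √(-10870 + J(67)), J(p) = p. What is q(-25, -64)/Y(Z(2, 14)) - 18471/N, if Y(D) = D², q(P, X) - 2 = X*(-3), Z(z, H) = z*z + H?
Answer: 97/162 + 6157*I*√10803/3601 ≈ 0.59877 + 177.71*I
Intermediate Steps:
Z(z, H) = H + z² (Z(z, H) = z² + H = H + z²)
q(P, X) = 2 - 3*X (q(P, X) = 2 + X*(-3) = 2 - 3*X)
N = I*√10803 (N = √(-10870 + 67) = √(-10803) = I*√10803 ≈ 103.94*I)
q(-25, -64)/Y(Z(2, 14)) - 18471/N = (2 - 3*(-64))/((14 + 2²)²) - 18471*(-I*√10803/10803) = (2 + 192)/((14 + 4)²) - (-6157)*I*√10803/3601 = 194/(18²) + 6157*I*√10803/3601 = 194/324 + 6157*I*√10803/3601 = 194*(1/324) + 6157*I*√10803/3601 = 97/162 + 6157*I*√10803/3601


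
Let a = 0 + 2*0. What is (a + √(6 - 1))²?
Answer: 5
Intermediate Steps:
a = 0 (a = 0 + 0 = 0)
(a + √(6 - 1))² = (0 + √(6 - 1))² = (0 + √5)² = (√5)² = 5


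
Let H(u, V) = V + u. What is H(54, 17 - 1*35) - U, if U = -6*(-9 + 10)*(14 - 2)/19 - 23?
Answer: 1193/19 ≈ 62.789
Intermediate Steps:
U = -509/19 (U = -6*1*12/19 - 23 = -72/19 - 23 = -509/19 ≈ -26.789)
H(54, 17 - 1*35) - U = ((17 - 1*35) + 54) - 1*(-509/19) = ((17 - 35) + 54) + 509/19 = (-18 + 54) + 509/19 = 36 + 509/19 = 1193/19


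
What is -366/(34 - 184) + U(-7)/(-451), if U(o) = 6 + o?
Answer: 27536/11275 ≈ 2.4422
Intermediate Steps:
-366/(34 - 184) + U(-7)/(-451) = -366/(34 - 184) + (6 - 7)/(-451) = -366/(-150) - 1*(-1/451) = -366*(-1/150) + 1/451 = 61/25 + 1/451 = 27536/11275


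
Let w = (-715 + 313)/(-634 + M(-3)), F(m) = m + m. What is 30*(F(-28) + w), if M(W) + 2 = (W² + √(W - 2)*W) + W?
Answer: 60*(-28*√5 + 5813*I)/(√5 - 210*I) ≈ -1660.9 - 0.20381*I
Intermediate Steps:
F(m) = 2*m
M(W) = -2 + W + W² + W*√(-2 + W) (M(W) = -2 + ((W² + √(W - 2)*W) + W) = -2 + ((W² + √(-2 + W)*W) + W) = -2 + ((W² + W*√(-2 + W)) + W) = -2 + (W + W² + W*√(-2 + W)) = -2 + W + W² + W*√(-2 + W))
w = -402/(-630 - 3*I*√5) (w = (-715 + 313)/(-634 + (-2 - 3 + (-3)² - 3*√(-2 - 3))) = -402/(-634 + (-2 - 3 + 9 - 3*I*√5)) = -402/(-634 + (4 - 3*I*√5)) = -402/(-630 - 3*I*√5) ≈ 0.63802 - 0.0067936*I)
30*(F(-28) + w) = 30*(2*(-28) + (5628/8821 - 134*I*√5/44105)) = 30*(-56 + (5628/8821 - 134*I*√5/44105)) = 30*(-488348/8821 - 134*I*√5/44105) = -14650440/8821 - 804*I*√5/8821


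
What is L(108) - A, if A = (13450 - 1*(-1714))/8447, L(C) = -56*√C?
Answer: -15164/8447 - 336*√3 ≈ -583.76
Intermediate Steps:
A = 15164/8447 (A = (13450 + 1714)*(1/8447) = 15164*(1/8447) = 15164/8447 ≈ 1.7952)
L(108) - A = -336*√3 - 1*15164/8447 = -336*√3 - 15164/8447 = -15164/8447 - 336*√3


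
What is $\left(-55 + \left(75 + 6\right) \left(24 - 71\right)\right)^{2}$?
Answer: $14915044$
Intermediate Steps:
$\left(-55 + \left(75 + 6\right) \left(24 - 71\right)\right)^{2} = \left(-55 + 81 \left(-47\right)\right)^{2} = \left(-55 - 3807\right)^{2} = \left(-3862\right)^{2} = 14915044$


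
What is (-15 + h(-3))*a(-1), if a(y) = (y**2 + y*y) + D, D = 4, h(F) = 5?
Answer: -60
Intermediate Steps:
a(y) = 4 + 2*y**2 (a(y) = (y**2 + y*y) + 4 = (y**2 + y**2) + 4 = 2*y**2 + 4 = 4 + 2*y**2)
(-15 + h(-3))*a(-1) = (-15 + 5)*(4 + 2*(-1)**2) = -10*(4 + 2*1) = -10*(4 + 2) = -10*6 = -60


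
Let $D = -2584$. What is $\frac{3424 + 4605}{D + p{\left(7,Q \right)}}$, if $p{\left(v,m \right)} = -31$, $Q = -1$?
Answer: $- \frac{8029}{2615} \approx -3.0704$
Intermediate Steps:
$\frac{3424 + 4605}{D + p{\left(7,Q \right)}} = \frac{3424 + 4605}{-2584 - 31} = \frac{8029}{-2615} = 8029 \left(- \frac{1}{2615}\right) = - \frac{8029}{2615}$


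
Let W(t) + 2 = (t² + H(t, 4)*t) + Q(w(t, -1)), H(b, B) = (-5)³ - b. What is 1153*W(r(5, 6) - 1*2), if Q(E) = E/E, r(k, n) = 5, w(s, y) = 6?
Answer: -433528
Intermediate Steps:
H(b, B) = -125 - b
Q(E) = 1
W(t) = -1 + t² + t*(-125 - t) (W(t) = -2 + ((t² + (-125 - t)*t) + 1) = -2 + ((t² + t*(-125 - t)) + 1) = -2 + (1 + t² + t*(-125 - t)) = -1 + t² + t*(-125 - t))
1153*W(r(5, 6) - 1*2) = 1153*(-1 - 125*(5 - 1*2)) = 1153*(-1 - 125*(5 - 2)) = 1153*(-1 - 125*3) = 1153*(-1 - 375) = 1153*(-376) = -433528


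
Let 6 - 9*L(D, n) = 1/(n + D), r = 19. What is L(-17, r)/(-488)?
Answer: -11/8784 ≈ -0.0012523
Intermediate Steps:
L(D, n) = ⅔ - 1/(9*(D + n)) (L(D, n) = ⅔ - 1/(9*(n + D)) = ⅔ - 1/(9*(D + n)))
L(-17, r)/(-488) = ((-1 + 6*(-17) + 6*19)/(9*(-17 + 19)))/(-488) = ((⅑)*(-1 - 102 + 114)/2)*(-1/488) = ((⅑)*(½)*11)*(-1/488) = (11/18)*(-1/488) = -11/8784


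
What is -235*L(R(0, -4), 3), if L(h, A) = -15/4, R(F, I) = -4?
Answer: 3525/4 ≈ 881.25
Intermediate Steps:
L(h, A) = -15/4
-235*L(R(0, -4), 3) = -235*(-15/4) = 3525/4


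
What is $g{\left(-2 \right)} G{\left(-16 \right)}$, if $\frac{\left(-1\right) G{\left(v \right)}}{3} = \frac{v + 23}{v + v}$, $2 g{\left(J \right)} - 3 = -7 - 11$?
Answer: $- \frac{315}{64} \approx -4.9219$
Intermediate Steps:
$g{\left(J \right)} = - \frac{15}{2}$ ($g{\left(J \right)} = \frac{3}{2} + \frac{-7 - 11}{2} = \frac{3}{2} + \frac{1}{2} \left(-18\right) = \frac{3}{2} - 9 = - \frac{15}{2}$)
$G{\left(v \right)} = - \frac{3 \left(23 + v\right)}{2 v}$ ($G{\left(v \right)} = - 3 \frac{v + 23}{v + v} = - 3 \frac{23 + v}{2 v} = - \frac{3 \left(23 + v\right)}{2 v}$)
$g{\left(-2 \right)} G{\left(-16 \right)} = - \frac{15 \frac{3 \left(-23 - -16\right)}{2 \left(-16\right)}}{2} = - \frac{15 \cdot \frac{3}{2} \left(- \frac{1}{16}\right) \left(-23 + 16\right)}{2} = - \frac{15 \cdot \frac{3}{2} \left(- \frac{1}{16}\right) \left(-7\right)}{2} = \left(- \frac{15}{2}\right) \frac{21}{32} = - \frac{315}{64}$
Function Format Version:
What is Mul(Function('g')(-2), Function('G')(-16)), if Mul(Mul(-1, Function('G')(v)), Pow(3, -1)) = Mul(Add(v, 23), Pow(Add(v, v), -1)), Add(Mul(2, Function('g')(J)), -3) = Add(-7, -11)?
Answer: Rational(-315, 64) ≈ -4.9219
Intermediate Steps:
Function('g')(J) = Rational(-15, 2) (Function('g')(J) = Add(Rational(3, 2), Mul(Rational(1, 2), Add(-7, -11))) = Add(Rational(3, 2), Mul(Rational(1, 2), -18)) = Add(Rational(3, 2), -9) = Rational(-15, 2))
Function('G')(v) = Mul(Rational(-3, 2), Pow(v, -1), Add(23, v)) (Function('G')(v) = Mul(-3, Mul(Add(v, 23), Pow(Add(v, v), -1))) = Mul(-3, Mul(Add(23, v), Pow(Mul(2, v), -1))) = Mul(-3, Mul(Add(23, v), Mul(Rational(1, 2), Pow(v, -1)))) = Mul(-3, Mul(Rational(1, 2), Pow(v, -1), Add(23, v))) = Mul(Rational(-3, 2), Pow(v, -1), Add(23, v)))
Mul(Function('g')(-2), Function('G')(-16)) = Mul(Rational(-15, 2), Mul(Rational(3, 2), Pow(-16, -1), Add(-23, Mul(-1, -16)))) = Mul(Rational(-15, 2), Mul(Rational(3, 2), Rational(-1, 16), Add(-23, 16))) = Mul(Rational(-15, 2), Mul(Rational(3, 2), Rational(-1, 16), -7)) = Mul(Rational(-15, 2), Rational(21, 32)) = Rational(-315, 64)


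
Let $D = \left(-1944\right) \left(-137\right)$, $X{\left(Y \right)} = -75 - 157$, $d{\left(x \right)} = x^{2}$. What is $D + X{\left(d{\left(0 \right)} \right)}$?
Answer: $266096$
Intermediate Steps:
$X{\left(Y \right)} = -232$
$D = 266328$
$D + X{\left(d{\left(0 \right)} \right)} = 266328 - 232 = 266096$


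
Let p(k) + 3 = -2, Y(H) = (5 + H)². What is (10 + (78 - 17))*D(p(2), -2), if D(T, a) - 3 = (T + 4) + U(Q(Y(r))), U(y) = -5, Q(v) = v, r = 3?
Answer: -213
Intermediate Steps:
p(k) = -5 (p(k) = -3 - 2 = -5)
D(T, a) = 2 + T (D(T, a) = 3 + ((T + 4) - 5) = 3 + ((4 + T) - 5) = 3 + (-1 + T) = 2 + T)
(10 + (78 - 17))*D(p(2), -2) = (10 + (78 - 17))*(2 - 5) = (10 + 61)*(-3) = 71*(-3) = -213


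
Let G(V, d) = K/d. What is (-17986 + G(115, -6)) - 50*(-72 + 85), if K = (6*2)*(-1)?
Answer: -18634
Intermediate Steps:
K = -12 (K = 12*(-1) = -12)
G(V, d) = -12/d
(-17986 + G(115, -6)) - 50*(-72 + 85) = (-17986 - 12/(-6)) - 50*(-72 + 85) = (-17986 - 12*(-⅙)) - 50*13 = (-17986 + 2) - 650 = -17984 - 650 = -18634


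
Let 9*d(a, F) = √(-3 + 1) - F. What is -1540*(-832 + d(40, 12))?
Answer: 3850000/3 - 1540*I*√2/9 ≈ 1.2833e+6 - 241.99*I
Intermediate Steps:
d(a, F) = -F/9 + I*√2/9 (d(a, F) = (√(-3 + 1) - F)/9 = (√(-2) - F)/9 = (I*√2 - F)/9 = (-F + I*√2)/9 = -F/9 + I*√2/9)
-1540*(-832 + d(40, 12)) = -1540*(-832 + (-⅑*12 + I*√2/9)) = -1540*(-832 + (-4/3 + I*√2/9)) = -1540*(-2500/3 + I*√2/9) = 3850000/3 - 1540*I*√2/9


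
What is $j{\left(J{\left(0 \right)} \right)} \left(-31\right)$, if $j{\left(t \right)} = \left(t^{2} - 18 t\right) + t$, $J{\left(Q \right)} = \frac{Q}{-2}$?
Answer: $0$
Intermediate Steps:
$J{\left(Q \right)} = - \frac{Q}{2}$ ($J{\left(Q \right)} = Q \left(- \frac{1}{2}\right) = - \frac{Q}{2}$)
$j{\left(t \right)} = t^{2} - 17 t$
$j{\left(J{\left(0 \right)} \right)} \left(-31\right) = \left(- \frac{1}{2}\right) 0 \left(-17 - 0\right) \left(-31\right) = 0 \left(-17 + 0\right) \left(-31\right) = 0 \left(-17\right) \left(-31\right) = 0 \left(-31\right) = 0$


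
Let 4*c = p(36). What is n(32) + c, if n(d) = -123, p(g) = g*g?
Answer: 201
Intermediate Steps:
p(g) = g²
c = 324 (c = (¼)*36² = (¼)*1296 = 324)
n(32) + c = -123 + 324 = 201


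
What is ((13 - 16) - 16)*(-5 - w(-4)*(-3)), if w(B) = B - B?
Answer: 95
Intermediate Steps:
w(B) = 0
((13 - 16) - 16)*(-5 - w(-4)*(-3)) = ((13 - 16) - 16)*(-5 - 0*(-3)) = (-3 - 16)*(-5 - 1*0) = -19*(-5 + 0) = -19*(-5) = 95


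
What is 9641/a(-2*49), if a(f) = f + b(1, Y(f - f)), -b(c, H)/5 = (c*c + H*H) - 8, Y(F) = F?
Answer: -9641/63 ≈ -153.03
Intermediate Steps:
b(c, H) = 40 - 5*H**2 - 5*c**2 (b(c, H) = -5*((c*c + H*H) - 8) = -5*((c**2 + H**2) - 8) = -5*((H**2 + c**2) - 8) = -5*(-8 + H**2 + c**2) = 40 - 5*H**2 - 5*c**2)
a(f) = 35 + f (a(f) = f + (40 - 5*(f - f)**2 - 5*1**2) = f + (40 - 5*0**2 - 5*1) = f + (40 - 5*0 - 5) = f + (40 + 0 - 5) = f + 35 = 35 + f)
9641/a(-2*49) = 9641/(35 - 2*49) = 9641/(35 - 98) = 9641/(-63) = 9641*(-1/63) = -9641/63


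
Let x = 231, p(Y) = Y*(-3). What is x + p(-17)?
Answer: 282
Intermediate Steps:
p(Y) = -3*Y
x + p(-17) = 231 - 3*(-17) = 231 + 51 = 282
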